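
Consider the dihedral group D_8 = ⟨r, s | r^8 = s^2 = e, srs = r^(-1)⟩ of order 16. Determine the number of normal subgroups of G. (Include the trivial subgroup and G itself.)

G has 19 subgroups. Checking conjugation-invariance by order — order 1: 1/1 normal; order 2: 1/9 normal; order 4: 1/5 normal; order 8: 3/3 normal; order 16: 1/1 normal.
Total normal subgroups: 7.

7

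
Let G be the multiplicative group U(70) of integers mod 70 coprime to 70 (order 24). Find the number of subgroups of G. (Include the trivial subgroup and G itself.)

16

|G| = 24, so by Lagrange every subgroup order divides 24. Divisors: 1, 2, 3, 4, 6, 8, 12, 24.
Subgroups by order — order 1: 1; order 2: 3; order 3: 1; order 4: 3; order 6: 3; order 8: 1; order 12: 3; order 24: 1.
Total: 1 + 3 + 1 + 3 + 3 + 1 + 3 + 1 = 16.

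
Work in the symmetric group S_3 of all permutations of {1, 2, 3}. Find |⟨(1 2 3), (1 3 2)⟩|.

|⟨(1 2 3)⟩| = 3 and |⟨(1 3 2)⟩| = 3, so |H| is a multiple of lcm(3, 3) = 3 and divides |G| = 6.
Closing under the operation: H = {e, (1 2 3), (1 3 2)}, so |H| = 3.

3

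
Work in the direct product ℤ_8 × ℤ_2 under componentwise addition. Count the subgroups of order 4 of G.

|G| = 16 and 4 | 16, so subgroups of order 4 are possible by Lagrange.
The subgroups of order 4 are: {(0,0), (0,1), (4,0), (4,1)}; {(0,0), (2,0), (4,0), (6,0)}; {(0,0), (2,1), (4,0), (6,1)}.
So G has 3 subgroups of order 4.

3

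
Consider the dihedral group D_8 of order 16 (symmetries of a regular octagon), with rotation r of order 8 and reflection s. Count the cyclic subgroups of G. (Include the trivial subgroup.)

Group the elements of G by the cyclic subgroup they generate; each cyclic subgroup of order d accounts for φ(d) elements.
Cyclic subgroups by order — order 1: 1; order 2: 9; order 4: 1; order 8: 1.
Total: 12.

12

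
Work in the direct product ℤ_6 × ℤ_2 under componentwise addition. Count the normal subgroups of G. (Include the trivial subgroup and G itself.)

G is abelian, so every subgroup is normal.
G has 10 subgroups in total, hence 10 normal subgroups.

10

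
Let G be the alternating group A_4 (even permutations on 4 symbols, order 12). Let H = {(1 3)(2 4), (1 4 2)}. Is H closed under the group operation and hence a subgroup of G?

The identity e ∉ H, so H is not a subgroup.

No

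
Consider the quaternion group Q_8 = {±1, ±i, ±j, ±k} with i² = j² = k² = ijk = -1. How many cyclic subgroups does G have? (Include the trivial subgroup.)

Each element a generates a cyclic subgroup ⟨a⟩; distinct elements may generate the same one (a cyclic group of order d has φ(d) generators).
Cyclic subgroups by order — order 1: 1; order 2: 1; order 4: 3.
Total: 5.

5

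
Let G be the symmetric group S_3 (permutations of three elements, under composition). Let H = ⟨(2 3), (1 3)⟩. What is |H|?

|⟨(2 3)⟩| = 2 and |⟨(1 3)⟩| = 2, so |H| is a multiple of lcm(2, 2) = 2 and divides |G| = 6.
Closing {(2 3), (1 3)} under the group operation gives all of G, so |H| = 6.

6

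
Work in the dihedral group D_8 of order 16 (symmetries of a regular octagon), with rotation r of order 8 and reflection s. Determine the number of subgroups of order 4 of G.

|G| = 16 and 4 | 16, so subgroups of order 4 are possible by Lagrange.
The subgroups of order 4 are: {e, r^2, r^4, r^6}; {e, r^4, r^2s, r^6s}; {e, r^4, r^3s, r^7s}; {e, r^4, s, r^4s}; … (5 in all).
So G has 5 subgroups of order 4.

5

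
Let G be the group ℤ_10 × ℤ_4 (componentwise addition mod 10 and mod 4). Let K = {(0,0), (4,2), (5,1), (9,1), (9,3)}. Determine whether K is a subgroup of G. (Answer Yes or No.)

(9,3) ∈ K but its inverse (1,1) ∉ K, so K is not a subgroup.

No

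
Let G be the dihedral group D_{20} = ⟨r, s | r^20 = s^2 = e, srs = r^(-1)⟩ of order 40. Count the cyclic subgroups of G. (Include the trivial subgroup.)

26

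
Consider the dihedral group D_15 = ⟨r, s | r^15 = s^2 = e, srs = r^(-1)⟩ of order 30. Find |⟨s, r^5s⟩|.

6

|⟨s⟩| = 2 and |⟨r^5s⟩| = 2, so |H| is a multiple of lcm(2, 2) = 2 and divides |G| = 30.
Closing under the operation: H = {e, r^5, r^10, s, r^5s, r^10s}, so |H| = 6.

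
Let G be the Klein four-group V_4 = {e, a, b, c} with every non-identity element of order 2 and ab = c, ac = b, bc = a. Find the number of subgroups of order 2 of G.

3

|G| = 4 and 2 | 4, so subgroups of order 2 are possible by Lagrange.
The subgroups of order 2 are: {e, a}; {e, b}; {e, c}.
So G has 3 subgroups of order 2.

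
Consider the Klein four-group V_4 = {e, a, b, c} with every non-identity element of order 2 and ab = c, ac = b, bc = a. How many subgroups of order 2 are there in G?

|G| = 4 and 2 | 4, so subgroups of order 2 are possible by Lagrange.
The subgroups of order 2 are: {e, a}; {e, b}; {e, c}.
So G has 3 subgroups of order 2.

3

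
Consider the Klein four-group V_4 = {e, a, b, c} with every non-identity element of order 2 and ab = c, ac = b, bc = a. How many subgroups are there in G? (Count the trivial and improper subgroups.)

5

|G| = 4, so by Lagrange every subgroup order divides 4. Divisors: 1, 2, 4.
Subgroups by order — order 1: 1; order 2: 3; order 4: 1.
Total: 1 + 3 + 1 = 5.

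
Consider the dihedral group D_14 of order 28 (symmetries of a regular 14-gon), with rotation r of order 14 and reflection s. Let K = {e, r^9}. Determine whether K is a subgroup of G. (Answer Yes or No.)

No

r^9 ∈ K but its inverse r^5 ∉ K, so K is not a subgroup.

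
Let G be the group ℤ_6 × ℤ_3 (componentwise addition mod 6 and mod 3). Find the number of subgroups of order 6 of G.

4

|G| = 18 and 6 | 18, so subgroups of order 6 are possible by Lagrange.
The subgroups of order 6 are: {(0,0), (0,1), (0,2), (3,0), (3,1), (3,2)}; {(0,0), (1,0), (2,0), (3,0), (4,0), (5,0)}; {(0,0), (1,1), (2,2), (3,0), (4,1), (5,2)}; {(0,0), (1,2), (2,1), (3,0), (4,2), (5,1)}.
So G has 4 subgroups of order 6.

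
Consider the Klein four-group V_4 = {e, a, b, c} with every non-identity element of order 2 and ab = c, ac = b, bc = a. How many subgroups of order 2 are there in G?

3

|G| = 4 and 2 | 4, so subgroups of order 2 are possible by Lagrange.
The subgroups of order 2 are: {e, a}; {e, b}; {e, c}.
So G has 3 subgroups of order 2.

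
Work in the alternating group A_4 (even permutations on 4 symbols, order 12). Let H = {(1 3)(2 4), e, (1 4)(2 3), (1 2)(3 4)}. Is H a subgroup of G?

Yes

|H| = 4 divides |G| = 12, consistent with Lagrange.
H contains the identity, every element's inverse is in H, and H is closed under ∘: it is a subgroup.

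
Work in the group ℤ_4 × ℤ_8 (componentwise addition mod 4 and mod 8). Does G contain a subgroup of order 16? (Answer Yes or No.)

Yes

16 | 32. A subgroup of order 16 is {(0,0), (0,1), (0,2), (0,3), (0,4), (0,5), (0,6), (0,7), (2,0), (2,1), (2,2), (2,3), (2,4), (2,5), (2,6), (2,7)}.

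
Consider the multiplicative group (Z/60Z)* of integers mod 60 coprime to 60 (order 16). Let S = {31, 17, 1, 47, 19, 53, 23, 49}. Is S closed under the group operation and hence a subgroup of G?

Yes

|S| = 8 divides |G| = 16, consistent with Lagrange.
S contains the identity, every element's inverse is in S, and S is closed under ·: it is a subgroup.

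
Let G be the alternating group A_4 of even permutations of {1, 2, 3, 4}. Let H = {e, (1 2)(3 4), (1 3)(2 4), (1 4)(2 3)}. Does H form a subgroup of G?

|H| = 4 divides |G| = 12, consistent with Lagrange.
H contains the identity, every element's inverse is in H, and H is closed under ∘: it is a subgroup.

Yes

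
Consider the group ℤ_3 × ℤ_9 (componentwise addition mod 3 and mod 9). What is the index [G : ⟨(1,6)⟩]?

9

|⟨(1,6)⟩| = 3 and |G| = 27.
By Lagrange, [G : H] = |G|/|H| = 27/3 = 9.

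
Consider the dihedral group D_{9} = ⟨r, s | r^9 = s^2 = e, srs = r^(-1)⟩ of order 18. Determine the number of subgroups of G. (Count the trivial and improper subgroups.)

16

|G| = 18, so by Lagrange every subgroup order divides 18. Divisors: 1, 2, 3, 6, 9, 18.
Subgroups by order — order 1: 1; order 2: 9; order 3: 1; order 6: 3; order 9: 1; order 18: 1.
Total: 1 + 9 + 1 + 3 + 1 + 1 = 16.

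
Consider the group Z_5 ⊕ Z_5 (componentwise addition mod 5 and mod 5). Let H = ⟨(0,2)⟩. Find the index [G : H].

5

|⟨(0,2)⟩| = 5 and |G| = 25.
By Lagrange, [G : H] = |G|/|H| = 25/5 = 5.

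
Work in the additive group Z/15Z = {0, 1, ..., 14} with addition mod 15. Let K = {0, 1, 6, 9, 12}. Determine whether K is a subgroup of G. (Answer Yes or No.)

1 ∈ K but its inverse 14 ∉ K, so K is not a subgroup.

No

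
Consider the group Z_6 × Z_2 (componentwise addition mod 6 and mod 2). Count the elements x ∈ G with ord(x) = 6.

An element (a,b) has order lcm(ord(a), ord(b)); count pairs with lcm equal to 6.
Enumerating gives 6 such elements.

6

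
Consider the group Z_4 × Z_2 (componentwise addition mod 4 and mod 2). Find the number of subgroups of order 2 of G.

3

|G| = 8 and 2 | 8, so subgroups of order 2 are possible by Lagrange.
The subgroups of order 2 are: {(0,0), (0,1)}; {(0,0), (2,0)}; {(0,0), (2,1)}.
So G has 3 subgroups of order 2.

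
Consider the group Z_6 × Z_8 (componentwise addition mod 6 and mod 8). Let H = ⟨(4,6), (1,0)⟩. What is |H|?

24

|⟨(4,6)⟩| = 12 and |⟨(1,0)⟩| = 6, so |H| is a multiple of lcm(12, 6) = 12 and divides |G| = 48.
Closing under the operation: H = {(0,0), (0,2), (0,4), (0,6), (1,0), (1,2), (1,4), (1,6), (2,0), (2,2), (2,4), (2,6), (3,0), (3,2), (3,4), (3,6), (4,0), (4,2), (4,4), (4,6), (5,0), (5,2), (5,4), (5,6)}, so |H| = 24.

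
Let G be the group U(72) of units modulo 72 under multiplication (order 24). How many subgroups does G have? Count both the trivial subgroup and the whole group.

32

|G| = 24, so by Lagrange every subgroup order divides 24. Divisors: 1, 2, 3, 4, 6, 8, 12, 24.
Subgroups by order — order 1: 1; order 2: 7; order 3: 1; order 4: 7; order 6: 7; order 8: 1; order 12: 7; order 24: 1.
Total: 1 + 7 + 1 + 7 + 7 + 1 + 7 + 1 = 32.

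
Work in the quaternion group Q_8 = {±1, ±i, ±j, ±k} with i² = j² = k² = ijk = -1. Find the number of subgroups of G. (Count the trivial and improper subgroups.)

6

|G| = 8, so by Lagrange every subgroup order divides 8. Divisors: 1, 2, 4, 8.
Subgroups by order — order 1: 1; order 2: 1; order 4: 3; order 8: 1.
Total: 1 + 1 + 3 + 1 = 6.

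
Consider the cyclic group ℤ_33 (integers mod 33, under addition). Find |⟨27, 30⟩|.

11

|⟨27⟩| = 11 and |⟨30⟩| = 11, so |H| is a multiple of lcm(11, 11) = 11 and divides |G| = 33.
Closing under the operation: H = {0, 3, 6, 9, 12, 15, 18, 21, 24, 27, 30}, so |H| = 11.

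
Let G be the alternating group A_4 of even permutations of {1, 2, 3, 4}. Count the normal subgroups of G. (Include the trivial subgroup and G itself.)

3

G has 10 subgroups. Checking conjugation-invariance by order — order 1: 1/1 normal; order 2: 0/3 normal; order 3: 0/4 normal; order 4: 1/1 normal; order 12: 1/1 normal.
Total normal subgroups: 3.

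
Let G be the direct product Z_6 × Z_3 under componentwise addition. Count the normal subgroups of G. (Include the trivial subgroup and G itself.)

G is abelian, so every subgroup is normal.
G has 12 subgroups in total, hence 12 normal subgroups.

12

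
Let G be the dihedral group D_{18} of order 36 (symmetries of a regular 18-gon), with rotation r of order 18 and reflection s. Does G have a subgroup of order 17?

No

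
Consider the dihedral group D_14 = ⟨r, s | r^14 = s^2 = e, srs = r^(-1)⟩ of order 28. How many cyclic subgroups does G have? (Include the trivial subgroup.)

A cyclic subgroup of order d is generated by each of its φ(d) elements of order d, so the cyclic subgroups of order d number (#elements of order d)/φ(d).
Cyclic subgroups by order — order 1: 1; order 2: 15; order 7: 1; order 14: 1.
Total: 18.

18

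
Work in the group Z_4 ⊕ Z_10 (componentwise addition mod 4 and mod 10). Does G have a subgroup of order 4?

4 | 40. A subgroup of order 4 is {(0,0), (0,5), (2,0), (2,5)}.

Yes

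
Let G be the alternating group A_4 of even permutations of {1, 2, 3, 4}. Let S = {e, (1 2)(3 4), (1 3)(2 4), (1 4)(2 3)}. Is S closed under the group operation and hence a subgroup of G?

|S| = 4 divides |G| = 12, consistent with Lagrange.
S contains the identity, every element's inverse is in S, and S is closed under ∘: it is a subgroup.

Yes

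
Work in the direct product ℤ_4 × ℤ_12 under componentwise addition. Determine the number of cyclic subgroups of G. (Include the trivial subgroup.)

A cyclic subgroup of order d is generated by each of its φ(d) elements of order d, so the cyclic subgroups of order d number (#elements of order d)/φ(d).
Cyclic subgroups by order — order 1: 1; order 2: 3; order 3: 1; order 4: 6; order 6: 3; order 12: 6.
Total: 20.

20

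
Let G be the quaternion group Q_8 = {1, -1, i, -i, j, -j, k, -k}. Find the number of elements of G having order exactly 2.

1

The elements of order 2 are: -1.
That's 1.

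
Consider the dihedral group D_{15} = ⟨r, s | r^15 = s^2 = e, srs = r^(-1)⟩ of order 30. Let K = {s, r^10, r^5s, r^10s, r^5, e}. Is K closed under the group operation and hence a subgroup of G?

|K| = 6 divides |G| = 30, consistent with Lagrange.
K contains the identity, every element's inverse is in K, and K is closed under ·: it is a subgroup.

Yes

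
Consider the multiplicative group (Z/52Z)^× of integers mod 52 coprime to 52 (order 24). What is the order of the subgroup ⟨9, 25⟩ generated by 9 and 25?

|⟨9⟩| = 3 and |⟨25⟩| = 2, so |H| is a multiple of lcm(3, 2) = 6 and divides |G| = 24.
Closing under the operation: H = {1, 9, 17, 25, 29, 49}, so |H| = 6.

6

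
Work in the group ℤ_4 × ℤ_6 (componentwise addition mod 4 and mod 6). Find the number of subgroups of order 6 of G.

3

|G| = 24 and 6 | 24, so subgroups of order 6 are possible by Lagrange.
The subgroups of order 6 are: {(0,0), (0,1), (0,2), (0,3), (0,4), (0,5)}; {(0,0), (0,2), (0,4), (2,0), (2,2), (2,4)}; {(0,0), (0,2), (0,4), (2,1), (2,3), (2,5)}.
So G has 3 subgroups of order 6.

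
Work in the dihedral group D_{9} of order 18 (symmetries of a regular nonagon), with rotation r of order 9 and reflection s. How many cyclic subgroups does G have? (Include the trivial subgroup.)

12

A cyclic subgroup of order d is generated by each of its φ(d) elements of order d, so the cyclic subgroups of order d number (#elements of order d)/φ(d).
Cyclic subgroups by order — order 1: 1; order 2: 9; order 3: 1; order 9: 1.
Total: 12.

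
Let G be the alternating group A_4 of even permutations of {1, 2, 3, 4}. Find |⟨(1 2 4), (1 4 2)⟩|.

3

|⟨(1 2 4)⟩| = 3 and |⟨(1 4 2)⟩| = 3, so |H| is a multiple of lcm(3, 3) = 3 and divides |G| = 12.
Closing under the operation: H = {e, (1 2 4), (1 4 2)}, so |H| = 3.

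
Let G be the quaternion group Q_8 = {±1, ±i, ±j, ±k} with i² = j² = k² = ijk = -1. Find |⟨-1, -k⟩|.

4

|⟨-1⟩| = 2 and |⟨-k⟩| = 4, so |H| is a multiple of lcm(2, 4) = 4 and divides |G| = 8.
Closing under the operation: H = {1, -1, k, -k}, so |H| = 4.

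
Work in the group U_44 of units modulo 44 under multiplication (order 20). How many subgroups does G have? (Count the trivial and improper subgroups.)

|G| = 20, so by Lagrange every subgroup order divides 20. Divisors: 1, 2, 4, 5, 10, 20.
Subgroups by order — order 1: 1; order 2: 3; order 4: 1; order 5: 1; order 10: 3; order 20: 1.
Total: 1 + 3 + 1 + 1 + 3 + 1 = 10.

10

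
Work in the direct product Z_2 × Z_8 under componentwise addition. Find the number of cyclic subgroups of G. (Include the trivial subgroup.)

A cyclic subgroup of order d is generated by each of its φ(d) elements of order d, so the cyclic subgroups of order d number (#elements of order d)/φ(d).
Cyclic subgroups by order — order 1: 1; order 2: 3; order 4: 2; order 8: 2.
Total: 8.

8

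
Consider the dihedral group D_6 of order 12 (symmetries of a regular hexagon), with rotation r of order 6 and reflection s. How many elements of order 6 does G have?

The elements of order 6 are: r, r^5.
That's 2.

2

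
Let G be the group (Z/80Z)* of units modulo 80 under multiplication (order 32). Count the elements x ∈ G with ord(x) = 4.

24

Enumerating element orders in G gives 24 elements of order 4.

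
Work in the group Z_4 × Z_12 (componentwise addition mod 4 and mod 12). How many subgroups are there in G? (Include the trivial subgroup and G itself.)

|G| = 48, so by Lagrange every subgroup order divides 48. Divisors: 1, 2, 3, 4, 6, 8, 12, 16, 24, 48.
Subgroups by order — order 1: 1; order 2: 3; order 3: 1; order 4: 7; order 6: 3; order 8: 3; order 12: 7; order 16: 1; order 24: 3; order 48: 1.
Total: 1 + 3 + 1 + 7 + 3 + 3 + 7 + 1 + 3 + 1 = 30.

30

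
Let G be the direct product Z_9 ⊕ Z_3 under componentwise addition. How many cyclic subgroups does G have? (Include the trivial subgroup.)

8

Each element a generates a cyclic subgroup ⟨a⟩; distinct elements may generate the same one (a cyclic group of order d has φ(d) generators).
Cyclic subgroups by order — order 1: 1; order 3: 4; order 9: 3.
Total: 8.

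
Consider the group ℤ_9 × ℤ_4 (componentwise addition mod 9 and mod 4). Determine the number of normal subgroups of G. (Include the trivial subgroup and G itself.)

9

G is abelian, so every subgroup is normal.
G has 9 subgroups in total, hence 9 normal subgroups.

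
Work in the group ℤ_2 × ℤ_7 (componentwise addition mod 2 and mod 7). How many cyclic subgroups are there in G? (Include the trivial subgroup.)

4

A cyclic subgroup of order d is generated by each of its φ(d) elements of order d, so the cyclic subgroups of order d number (#elements of order d)/φ(d).
Cyclic subgroups by order — order 1: 1; order 2: 1; order 7: 1; order 14: 1.
Total: 4.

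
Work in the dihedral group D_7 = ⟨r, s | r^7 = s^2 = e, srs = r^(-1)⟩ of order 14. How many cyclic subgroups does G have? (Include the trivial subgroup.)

Each element a generates a cyclic subgroup ⟨a⟩; distinct elements may generate the same one (a cyclic group of order d has φ(d) generators).
Cyclic subgroups by order — order 1: 1; order 2: 7; order 7: 1.
Total: 9.

9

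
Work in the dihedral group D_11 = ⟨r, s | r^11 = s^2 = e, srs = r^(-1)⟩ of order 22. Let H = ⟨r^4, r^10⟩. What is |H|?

11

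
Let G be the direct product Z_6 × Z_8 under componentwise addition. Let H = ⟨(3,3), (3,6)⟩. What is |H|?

16

|⟨(3,3)⟩| = 8 and |⟨(3,6)⟩| = 4, so |H| is a multiple of lcm(8, 4) = 8 and divides |G| = 48.
Closing under the operation: H = {(0,0), (0,1), (0,2), (0,3), (0,4), (0,5), (0,6), (0,7), (3,0), (3,1), (3,2), (3,3), (3,4), (3,5), (3,6), (3,7)}, so |H| = 16.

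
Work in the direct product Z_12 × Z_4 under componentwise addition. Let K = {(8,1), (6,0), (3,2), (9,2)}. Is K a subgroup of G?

No

The identity (0,0) ∉ K, so K is not a subgroup.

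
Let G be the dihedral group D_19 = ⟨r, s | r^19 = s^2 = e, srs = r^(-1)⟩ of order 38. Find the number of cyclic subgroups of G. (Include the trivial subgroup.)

Group the elements of G by the cyclic subgroup they generate; each cyclic subgroup of order d accounts for φ(d) elements.
Cyclic subgroups by order — order 1: 1; order 2: 19; order 19: 1.
Total: 21.

21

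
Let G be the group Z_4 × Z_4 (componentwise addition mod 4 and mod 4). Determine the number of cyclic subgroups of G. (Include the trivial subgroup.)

Each element a generates a cyclic subgroup ⟨a⟩; distinct elements may generate the same one (a cyclic group of order d has φ(d) generators).
Cyclic subgroups by order — order 1: 1; order 2: 3; order 4: 6.
Total: 10.

10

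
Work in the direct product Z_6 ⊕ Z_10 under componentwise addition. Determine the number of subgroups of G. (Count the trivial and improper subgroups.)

20

|G| = 60, so by Lagrange every subgroup order divides 60. Divisors: 1, 2, 3, 4, 5, 6, 10, 12, 15, 20, 30, 60.
Subgroups by order — order 1: 1; order 2: 3; order 3: 1; order 4: 1; order 5: 1; order 6: 3; order 10: 3; order 12: 1; order 15: 1; order 20: 1; order 30: 3; order 60: 1.
Total: 1 + 3 + 1 + 1 + 1 + 3 + 3 + 1 + 1 + 1 + 3 + 1 = 20.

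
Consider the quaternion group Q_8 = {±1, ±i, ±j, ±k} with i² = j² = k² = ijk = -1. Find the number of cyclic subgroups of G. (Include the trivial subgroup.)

Each element a generates a cyclic subgroup ⟨a⟩; distinct elements may generate the same one (a cyclic group of order d has φ(d) generators).
Cyclic subgroups by order — order 1: 1; order 2: 1; order 4: 3.
Total: 5.

5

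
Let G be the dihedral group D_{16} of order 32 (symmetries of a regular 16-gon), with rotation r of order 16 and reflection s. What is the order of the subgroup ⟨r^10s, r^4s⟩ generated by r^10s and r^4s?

16

|⟨r^10s⟩| = 2 and |⟨r^4s⟩| = 2, so |H| is a multiple of lcm(2, 2) = 2 and divides |G| = 32.
Closing under the operation: H = {e, r^2, r^4, r^6, r^8, r^10, r^12, r^14, s, r^2s, r^4s, r^6s, r^8s, r^10s, r^12s, r^14s}, so |H| = 16.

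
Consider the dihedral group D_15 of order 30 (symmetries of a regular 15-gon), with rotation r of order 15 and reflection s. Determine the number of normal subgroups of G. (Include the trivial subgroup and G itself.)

G has 28 subgroups. Checking conjugation-invariance by order — order 1: 1/1 normal; order 2: 0/15 normal; order 3: 1/1 normal; order 5: 1/1 normal; order 6: 0/5 normal; order 10: 0/3 normal; order 15: 1/1 normal; order 30: 1/1 normal.
Total normal subgroups: 5.

5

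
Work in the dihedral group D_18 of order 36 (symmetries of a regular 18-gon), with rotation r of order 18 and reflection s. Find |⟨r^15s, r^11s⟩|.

|⟨r^15s⟩| = 2 and |⟨r^11s⟩| = 2, so |H| is a multiple of lcm(2, 2) = 2 and divides |G| = 36.
Closing under the operation: H = {e, r^2, r^4, r^6, r^8, r^10, r^12, r^14, r^16, rs, r^3s, r^5s, r^7s, r^9s, r^11s, r^13s, r^15s, r^17s}, so |H| = 18.

18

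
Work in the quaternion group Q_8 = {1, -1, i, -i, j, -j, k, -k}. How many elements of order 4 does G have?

The elements of order 4 are: i, -i, j, -j, k, -k.
That's 6.

6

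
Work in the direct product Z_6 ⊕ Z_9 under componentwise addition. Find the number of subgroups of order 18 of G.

|G| = 54 and 18 | 54, so subgroups of order 18 are possible by Lagrange.
The subgroups of order 18 are: {(0,0), (0,1), (0,2), (0,3), (0,4), (0,5), (0,6), (0,7), (0,8), (3,0), (3,1), (3,2), (3,3), (3,4), (3,5), (3,6), (3,7), (3,8)}; {(0,0), (0,3), (0,6), (1,0), (1,3), (1,6), (2,0), (2,3), (2,6), (3,0), (3,3), (3,6), (4,0), (4,3), (4,6), (5,0), (5,3), (5,6)}; {(0,0), (0,3), (0,6), (1,1), (1,4), (1,7), (2,2), (2,5), (2,8), (3,0), (3,3), (3,6), (4,1), (4,4), (4,7), (5,2), (5,5), (5,8)}; {(0,0), (0,3), (0,6), (1,2), (1,5), (1,8), (2,1), (2,4), (2,7), (3,0), (3,3), (3,6), (4,2), (4,5), (4,8), (5,1), (5,4), (5,7)}.
So G has 4 subgroups of order 18.

4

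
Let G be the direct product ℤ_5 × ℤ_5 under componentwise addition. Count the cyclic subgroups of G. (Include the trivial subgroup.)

7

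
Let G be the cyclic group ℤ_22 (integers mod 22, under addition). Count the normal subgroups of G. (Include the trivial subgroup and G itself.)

4

G is abelian, so every subgroup is normal.
G has 4 subgroups in total, hence 4 normal subgroups.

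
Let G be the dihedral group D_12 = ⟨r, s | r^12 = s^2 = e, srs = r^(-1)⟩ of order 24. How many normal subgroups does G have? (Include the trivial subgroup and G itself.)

9

G has 34 subgroups. Checking conjugation-invariance by order — order 1: 1/1 normal; order 2: 1/13 normal; order 3: 1/1 normal; order 4: 1/7 normal; order 6: 1/5 normal; order 8: 0/3 normal; order 12: 3/3 normal; order 24: 1/1 normal.
Total normal subgroups: 9.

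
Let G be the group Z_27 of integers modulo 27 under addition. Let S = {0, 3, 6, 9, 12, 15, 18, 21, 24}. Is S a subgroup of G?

|S| = 9 divides |G| = 27, consistent with Lagrange.
S contains the identity, every element's inverse is in S, and S is closed under +: it is a subgroup.
In fact S = ⟨3⟩.

Yes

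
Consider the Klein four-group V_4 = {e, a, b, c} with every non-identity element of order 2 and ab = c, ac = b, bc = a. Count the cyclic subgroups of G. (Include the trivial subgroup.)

4

Group the elements of G by the cyclic subgroup they generate; each cyclic subgroup of order d accounts for φ(d) elements.
Cyclic subgroups by order — order 1: 1; order 2: 3.
Total: 4.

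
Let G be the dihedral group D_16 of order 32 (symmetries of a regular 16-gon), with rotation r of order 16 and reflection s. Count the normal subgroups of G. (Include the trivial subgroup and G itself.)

G has 36 subgroups. Checking conjugation-invariance by order — order 1: 1/1 normal; order 2: 1/17 normal; order 4: 1/9 normal; order 8: 1/5 normal; order 16: 3/3 normal; order 32: 1/1 normal.
Total normal subgroups: 8.

8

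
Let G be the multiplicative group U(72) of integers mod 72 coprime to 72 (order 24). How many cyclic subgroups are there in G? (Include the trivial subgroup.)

Group the elements of G by the cyclic subgroup they generate; each cyclic subgroup of order d accounts for φ(d) elements.
Cyclic subgroups by order — order 1: 1; order 2: 7; order 3: 1; order 6: 7.
Total: 16.

16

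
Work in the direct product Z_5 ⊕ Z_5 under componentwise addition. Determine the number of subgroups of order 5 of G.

|G| = 25 and 5 | 25, so subgroups of order 5 are possible by Lagrange.
The subgroups of order 5 are: {(0,0), (0,1), (0,2), (0,3), (0,4)}; {(0,0), (1,0), (2,0), (3,0), (4,0)}; {(0,0), (1,1), (2,2), (3,3), (4,4)}; {(0,0), (1,2), (2,4), (3,1), (4,3)}; … (6 in all).
So G has 6 subgroups of order 5.

6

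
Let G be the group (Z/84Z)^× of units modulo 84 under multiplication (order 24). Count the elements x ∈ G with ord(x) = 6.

14

Enumerating element orders in G gives 14 elements of order 6.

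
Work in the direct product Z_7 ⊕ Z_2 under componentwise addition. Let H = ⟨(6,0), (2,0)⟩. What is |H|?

|⟨(6,0)⟩| = 7 and |⟨(2,0)⟩| = 7, so |H| is a multiple of lcm(7, 7) = 7 and divides |G| = 14.
Closing under the operation: H = {(0,0), (1,0), (2,0), (3,0), (4,0), (5,0), (6,0)}, so |H| = 7.

7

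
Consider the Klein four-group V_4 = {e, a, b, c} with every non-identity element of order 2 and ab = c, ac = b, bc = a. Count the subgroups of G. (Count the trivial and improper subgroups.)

5

|G| = 4, so by Lagrange every subgroup order divides 4. Divisors: 1, 2, 4.
Subgroups by order — order 1: 1; order 2: 3; order 4: 1.
Total: 1 + 3 + 1 = 5.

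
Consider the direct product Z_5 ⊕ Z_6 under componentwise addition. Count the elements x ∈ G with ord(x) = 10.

4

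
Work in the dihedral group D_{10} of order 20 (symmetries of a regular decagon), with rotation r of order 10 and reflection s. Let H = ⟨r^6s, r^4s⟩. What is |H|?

|⟨r^6s⟩| = 2 and |⟨r^4s⟩| = 2, so |H| is a multiple of lcm(2, 2) = 2 and divides |G| = 20.
Closing under the operation: H = {e, r^2, r^4, r^6, r^8, s, r^2s, r^4s, r^6s, r^8s}, so |H| = 10.

10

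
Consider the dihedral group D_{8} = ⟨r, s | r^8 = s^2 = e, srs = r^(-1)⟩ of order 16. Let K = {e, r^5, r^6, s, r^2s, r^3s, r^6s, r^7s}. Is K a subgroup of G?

No

r^5 ∈ K but its inverse r^3 ∉ K, so K is not a subgroup.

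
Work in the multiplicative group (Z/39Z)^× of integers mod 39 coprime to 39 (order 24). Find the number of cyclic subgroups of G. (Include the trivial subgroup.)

12

Group the elements of G by the cyclic subgroup they generate; each cyclic subgroup of order d accounts for φ(d) elements.
Cyclic subgroups by order — order 1: 1; order 2: 3; order 3: 1; order 4: 2; order 6: 3; order 12: 2.
Total: 12.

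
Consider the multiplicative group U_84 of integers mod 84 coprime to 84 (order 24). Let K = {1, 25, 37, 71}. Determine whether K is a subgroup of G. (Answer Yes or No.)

Closure fails: 37 · 71 = 23 ∉ K. So K is not a subgroup.

No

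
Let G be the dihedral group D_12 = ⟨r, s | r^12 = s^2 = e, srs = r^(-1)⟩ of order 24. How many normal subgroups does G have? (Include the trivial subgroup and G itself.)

G has 34 subgroups. Checking conjugation-invariance by order — order 1: 1/1 normal; order 2: 1/13 normal; order 3: 1/1 normal; order 4: 1/7 normal; order 6: 1/5 normal; order 8: 0/3 normal; order 12: 3/3 normal; order 24: 1/1 normal.
Total normal subgroups: 9.

9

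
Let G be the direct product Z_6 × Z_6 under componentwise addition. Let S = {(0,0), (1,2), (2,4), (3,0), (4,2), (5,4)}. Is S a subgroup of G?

|S| = 6 divides |G| = 36, consistent with Lagrange.
S contains the identity, every element's inverse is in S, and S is closed under +: it is a subgroup.
In fact S = ⟨(1,2)⟩.

Yes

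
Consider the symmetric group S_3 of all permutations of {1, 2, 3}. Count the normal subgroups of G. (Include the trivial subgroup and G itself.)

3

G has 6 subgroups. Checking conjugation-invariance by order — order 1: 1/1 normal; order 2: 0/3 normal; order 3: 1/1 normal; order 6: 1/1 normal.
Total normal subgroups: 3.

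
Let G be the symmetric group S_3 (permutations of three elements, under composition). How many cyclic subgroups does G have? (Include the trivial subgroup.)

Each element a generates a cyclic subgroup ⟨a⟩; distinct elements may generate the same one (a cyclic group of order d has φ(d) generators).
Cyclic subgroups by order — order 1: 1; order 2: 3; order 3: 1.
Total: 5.

5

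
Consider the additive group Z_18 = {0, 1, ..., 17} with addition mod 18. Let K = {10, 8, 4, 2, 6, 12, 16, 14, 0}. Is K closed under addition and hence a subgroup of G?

|K| = 9 divides |G| = 18, consistent with Lagrange.
K contains the identity, every element's inverse is in K, and K is closed under +: it is a subgroup.
In fact K = ⟨2⟩.

Yes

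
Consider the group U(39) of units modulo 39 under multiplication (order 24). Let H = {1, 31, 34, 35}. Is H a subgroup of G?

35 ∈ H but its inverse 29 ∉ H, so H is not a subgroup.

No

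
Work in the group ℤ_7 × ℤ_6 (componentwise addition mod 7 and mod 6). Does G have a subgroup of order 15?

No

15 does not divide |G| = 42, so by Lagrange no subgroup of order 15 exists.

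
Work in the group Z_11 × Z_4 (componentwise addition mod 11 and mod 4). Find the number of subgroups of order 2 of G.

1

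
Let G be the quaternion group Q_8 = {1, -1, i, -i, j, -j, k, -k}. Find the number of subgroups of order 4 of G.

|G| = 8 and 4 | 8, so subgroups of order 4 are possible by Lagrange.
The subgroups of order 4 are: {1, -1, i, -i}; {1, -1, j, -j}; {1, -1, k, -k}.
So G has 3 subgroups of order 4.

3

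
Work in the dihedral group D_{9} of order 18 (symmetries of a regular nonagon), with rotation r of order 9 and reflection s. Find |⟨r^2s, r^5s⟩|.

6

|⟨r^2s⟩| = 2 and |⟨r^5s⟩| = 2, so |H| is a multiple of lcm(2, 2) = 2 and divides |G| = 18.
Closing under the operation: H = {e, r^3, r^6, r^2s, r^5s, r^8s}, so |H| = 6.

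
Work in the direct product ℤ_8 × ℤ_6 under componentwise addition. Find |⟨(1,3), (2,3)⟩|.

16

|⟨(1,3)⟩| = 8 and |⟨(2,3)⟩| = 4, so |H| is a multiple of lcm(8, 4) = 8 and divides |G| = 48.
Closing under the operation: H = {(0,0), (0,3), (1,0), (1,3), (2,0), (2,3), (3,0), (3,3), (4,0), (4,3), (5,0), (5,3), (6,0), (6,3), (7,0), (7,3)}, so |H| = 16.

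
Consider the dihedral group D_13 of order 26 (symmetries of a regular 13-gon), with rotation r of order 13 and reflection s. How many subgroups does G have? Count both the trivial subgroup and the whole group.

16

|G| = 26, so by Lagrange every subgroup order divides 26. Divisors: 1, 2, 13, 26.
Subgroups by order — order 1: 1; order 2: 13; order 13: 1; order 26: 1.
Total: 1 + 13 + 1 + 1 = 16.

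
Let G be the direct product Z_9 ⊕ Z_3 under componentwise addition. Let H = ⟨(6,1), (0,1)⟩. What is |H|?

9

|⟨(6,1)⟩| = 3 and |⟨(0,1)⟩| = 3, so |H| is a multiple of lcm(3, 3) = 3 and divides |G| = 27.
Closing under the operation: H = {(0,0), (0,1), (0,2), (3,0), (3,1), (3,2), (6,0), (6,1), (6,2)}, so |H| = 9.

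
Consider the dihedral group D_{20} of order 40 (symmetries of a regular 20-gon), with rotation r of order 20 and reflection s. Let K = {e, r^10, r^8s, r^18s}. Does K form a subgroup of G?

Yes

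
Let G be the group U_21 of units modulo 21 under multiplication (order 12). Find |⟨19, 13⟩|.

6

|⟨19⟩| = 6 and |⟨13⟩| = 2, so |H| is a multiple of lcm(6, 2) = 6 and divides |G| = 12.
Closing under the operation: H = {1, 4, 10, 13, 16, 19}, so |H| = 6.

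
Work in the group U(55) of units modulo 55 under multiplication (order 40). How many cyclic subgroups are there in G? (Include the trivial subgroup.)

Group the elements of G by the cyclic subgroup they generate; each cyclic subgroup of order d accounts for φ(d) elements.
Cyclic subgroups by order — order 1: 1; order 2: 3; order 4: 2; order 5: 1; order 10: 3; order 20: 2.
Total: 12.

12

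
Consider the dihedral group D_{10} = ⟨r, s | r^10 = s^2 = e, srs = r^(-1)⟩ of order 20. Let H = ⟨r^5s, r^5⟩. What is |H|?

4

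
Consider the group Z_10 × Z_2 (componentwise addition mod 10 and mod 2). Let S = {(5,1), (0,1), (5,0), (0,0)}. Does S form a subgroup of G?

Yes

|S| = 4 divides |G| = 20, consistent with Lagrange.
S contains the identity, every element's inverse is in S, and S is closed under +: it is a subgroup.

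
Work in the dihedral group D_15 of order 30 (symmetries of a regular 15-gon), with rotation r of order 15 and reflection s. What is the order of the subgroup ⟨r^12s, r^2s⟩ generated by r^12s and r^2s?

|⟨r^12s⟩| = 2 and |⟨r^2s⟩| = 2, so |H| is a multiple of lcm(2, 2) = 2 and divides |G| = 30.
Closing under the operation: H = {e, r^5, r^10, r^2s, r^7s, r^12s}, so |H| = 6.

6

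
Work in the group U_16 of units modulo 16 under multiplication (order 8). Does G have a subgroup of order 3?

3 does not divide |G| = 8, so by Lagrange no subgroup of order 3 exists.

No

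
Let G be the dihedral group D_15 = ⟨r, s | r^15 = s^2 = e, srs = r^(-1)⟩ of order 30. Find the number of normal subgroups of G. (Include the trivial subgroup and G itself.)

G has 28 subgroups. Checking conjugation-invariance by order — order 1: 1/1 normal; order 2: 0/15 normal; order 3: 1/1 normal; order 5: 1/1 normal; order 6: 0/5 normal; order 10: 0/3 normal; order 15: 1/1 normal; order 30: 1/1 normal.
Total normal subgroups: 5.

5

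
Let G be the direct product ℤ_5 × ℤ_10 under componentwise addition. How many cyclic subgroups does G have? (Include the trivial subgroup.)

14

A cyclic subgroup of order d is generated by each of its φ(d) elements of order d, so the cyclic subgroups of order d number (#elements of order d)/φ(d).
Cyclic subgroups by order — order 1: 1; order 2: 1; order 5: 6; order 10: 6.
Total: 14.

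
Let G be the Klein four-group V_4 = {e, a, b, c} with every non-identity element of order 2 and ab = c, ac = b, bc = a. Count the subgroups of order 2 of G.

3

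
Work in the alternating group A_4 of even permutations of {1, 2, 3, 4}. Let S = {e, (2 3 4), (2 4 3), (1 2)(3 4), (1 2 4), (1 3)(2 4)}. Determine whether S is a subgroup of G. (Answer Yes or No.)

No

(1 2 4) ∈ S but its inverse (1 4 2) ∉ S, so S is not a subgroup.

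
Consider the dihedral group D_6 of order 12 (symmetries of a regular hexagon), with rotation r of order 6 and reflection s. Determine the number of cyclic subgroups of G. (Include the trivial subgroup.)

Each element a generates a cyclic subgroup ⟨a⟩; distinct elements may generate the same one (a cyclic group of order d has φ(d) generators).
Cyclic subgroups by order — order 1: 1; order 2: 7; order 3: 1; order 6: 1.
Total: 10.

10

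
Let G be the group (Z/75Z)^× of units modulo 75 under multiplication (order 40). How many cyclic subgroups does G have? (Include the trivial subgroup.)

12

A cyclic subgroup of order d is generated by each of its φ(d) elements of order d, so the cyclic subgroups of order d number (#elements of order d)/φ(d).
Cyclic subgroups by order — order 1: 1; order 2: 3; order 4: 2; order 5: 1; order 10: 3; order 20: 2.
Total: 12.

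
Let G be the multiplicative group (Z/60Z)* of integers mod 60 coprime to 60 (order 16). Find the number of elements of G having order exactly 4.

8

The elements of order 4 are: 7, 13, 17, 23, 37, 43, 47, 53.
That's 8.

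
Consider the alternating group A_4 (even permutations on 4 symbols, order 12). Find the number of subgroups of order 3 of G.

4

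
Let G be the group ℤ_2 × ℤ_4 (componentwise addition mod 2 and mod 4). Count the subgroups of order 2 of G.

|G| = 8 and 2 | 8, so subgroups of order 2 are possible by Lagrange.
The subgroups of order 2 are: {(0,0), (0,2)}; {(0,0), (1,0)}; {(0,0), (1,2)}.
So G has 3 subgroups of order 2.

3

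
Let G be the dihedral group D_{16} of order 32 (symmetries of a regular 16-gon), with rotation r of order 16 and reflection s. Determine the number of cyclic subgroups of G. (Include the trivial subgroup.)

21

Each element a generates a cyclic subgroup ⟨a⟩; distinct elements may generate the same one (a cyclic group of order d has φ(d) generators).
Cyclic subgroups by order — order 1: 1; order 2: 17; order 4: 1; order 8: 1; order 16: 1.
Total: 21.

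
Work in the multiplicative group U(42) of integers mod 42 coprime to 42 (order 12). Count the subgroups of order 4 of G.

1

|G| = 12 and 4 | 12, so subgroups of order 4 are possible by Lagrange.
The subgroups of order 4 are: {1, 13, 29, 41}.
So G has 1 subgroup of order 4.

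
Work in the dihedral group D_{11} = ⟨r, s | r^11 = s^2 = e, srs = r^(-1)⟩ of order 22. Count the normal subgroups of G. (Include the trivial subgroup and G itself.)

3

G has 14 subgroups. Checking conjugation-invariance by order — order 1: 1/1 normal; order 2: 0/11 normal; order 11: 1/1 normal; order 22: 1/1 normal.
Total normal subgroups: 3.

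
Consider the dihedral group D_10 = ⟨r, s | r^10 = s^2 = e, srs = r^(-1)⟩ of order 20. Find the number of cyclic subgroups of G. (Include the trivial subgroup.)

A cyclic subgroup of order d is generated by each of its φ(d) elements of order d, so the cyclic subgroups of order d number (#elements of order d)/φ(d).
Cyclic subgroups by order — order 1: 1; order 2: 11; order 5: 1; order 10: 1.
Total: 14.

14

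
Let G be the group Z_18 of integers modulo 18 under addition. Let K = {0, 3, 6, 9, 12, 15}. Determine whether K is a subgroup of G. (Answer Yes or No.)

Yes

|K| = 6 divides |G| = 18, consistent with Lagrange.
K contains the identity, every element's inverse is in K, and K is closed under +: it is a subgroup.
In fact K = ⟨3⟩.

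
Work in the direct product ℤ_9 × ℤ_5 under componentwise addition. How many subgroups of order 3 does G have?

1

|G| = 45 and 3 | 45, so subgroups of order 3 are possible by Lagrange.
The subgroups of order 3 are: {(0,0), (3,0), (6,0)}.
So G has 1 subgroup of order 3.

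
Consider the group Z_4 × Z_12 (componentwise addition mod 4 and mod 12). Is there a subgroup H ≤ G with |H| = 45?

No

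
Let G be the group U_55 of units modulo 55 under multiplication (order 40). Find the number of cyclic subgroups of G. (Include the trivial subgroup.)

12

Each element a generates a cyclic subgroup ⟨a⟩; distinct elements may generate the same one (a cyclic group of order d has φ(d) generators).
Cyclic subgroups by order — order 1: 1; order 2: 3; order 4: 2; order 5: 1; order 10: 3; order 20: 2.
Total: 12.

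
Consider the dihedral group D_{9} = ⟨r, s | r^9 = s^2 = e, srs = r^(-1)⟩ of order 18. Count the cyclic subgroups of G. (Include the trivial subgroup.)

A cyclic subgroup of order d is generated by each of its φ(d) elements of order d, so the cyclic subgroups of order d number (#elements of order d)/φ(d).
Cyclic subgroups by order — order 1: 1; order 2: 9; order 3: 1; order 9: 1.
Total: 12.

12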